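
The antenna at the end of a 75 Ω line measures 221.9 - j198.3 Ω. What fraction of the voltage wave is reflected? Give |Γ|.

|Γ| ≈ 0.691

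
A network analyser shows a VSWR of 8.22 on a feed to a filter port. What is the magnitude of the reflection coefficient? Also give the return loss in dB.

|Γ| = (S − 1)/(S + 1) = (8.22 − 1)/(8.22 + 1) = 7.22/9.22
RL = −20·log₁₀|Γ| = −20·log₁₀(0.783)

|Γ| ≈ 0.783; return loss ≈ 2.12 dB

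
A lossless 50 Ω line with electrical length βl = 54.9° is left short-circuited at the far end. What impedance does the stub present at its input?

tan(βl) = 1.42
For a short-circuited stub, Z_in = jZ_0·tan(βl)

Z_in ≈ +j71.1 Ω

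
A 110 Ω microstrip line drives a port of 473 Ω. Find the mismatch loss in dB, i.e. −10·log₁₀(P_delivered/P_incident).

Γ = (473 − 110)/(473 + 110) = 0.623
|Γ|² = 0.388, so P_del/P_inc = 1 − |Γ|² = 0.612
ML = −10·log₁₀(1 − |Γ|²)

mismatch loss ≈ 2.13 dB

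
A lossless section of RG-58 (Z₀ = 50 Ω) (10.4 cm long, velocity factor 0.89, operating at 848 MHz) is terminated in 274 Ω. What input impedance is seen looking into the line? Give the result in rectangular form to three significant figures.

λ = v/f = 0.89·c / 848 MHz = 0.315 m
βl = 2π·l/λ = 2π × 0.33 = 119°
tan(βl) = tan(119°) = -1.81
Z_in = Z_0·(Z_L + jZ_0·tanβl)/(Z_0 + jZ_L·tanβl)
     = 50·(274 − j90.5)/(50 − j496)

Z_in ≈ 11.8 + j26.4 Ω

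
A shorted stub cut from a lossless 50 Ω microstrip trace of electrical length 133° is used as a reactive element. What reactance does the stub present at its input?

tan(βl) = -1.07
For a shorted stub, Z_in = jZ_0·tan(βl)

X_in ≈ -53.6 Ω (capacitive)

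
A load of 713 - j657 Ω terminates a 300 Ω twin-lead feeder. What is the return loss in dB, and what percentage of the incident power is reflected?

RL ≈ 3.84 dB; 41.3% of incident power reflected

Γ = (413 − j657)/(1013 − j657), |Γ| = 0.643
RL = −20·log₁₀(0.643) = 3.84 dB
P_refl/P_inc = |Γ|² = 0.413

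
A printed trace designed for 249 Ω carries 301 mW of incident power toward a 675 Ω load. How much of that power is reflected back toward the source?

Γ = (675 − 249)/(675 + 249) = 0.461
|Γ|² = 0.213
P_refl = |Γ|²·P_inc = 64 mW, P_del = (1 − |Γ|²)·P_inc = 237 mW

P_reflected ≈ 64 mW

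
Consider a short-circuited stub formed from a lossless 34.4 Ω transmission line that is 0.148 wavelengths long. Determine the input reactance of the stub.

βl = 2π × 0.148 = 53.3°
tan(βl) = 1.34
For a short-circuited stub, Z_in = jZ_0·tan(βl)

X_in ≈ 46.1 Ω (inductive)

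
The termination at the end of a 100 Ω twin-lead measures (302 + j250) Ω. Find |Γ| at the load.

|Γ| ≈ 0.679

Γ = (Z_L − Z_0)/(Z_L + Z_0) = (202 + j250)/(402 + j250)
|Γ| = 321/473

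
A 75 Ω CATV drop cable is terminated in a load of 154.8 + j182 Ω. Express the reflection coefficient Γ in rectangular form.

Γ = (Z_L − Z_0)/(Z_L + Z_0) = (79.8 + j182)/(229.8 + j182)

Γ ≈ 0.599 + j0.318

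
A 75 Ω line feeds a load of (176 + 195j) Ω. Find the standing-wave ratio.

VSWR ≈ 5.47

Γ = (Z_L − Z_0)/(Z_L + Z_0) = (101 + j195)/(251 + j195)
|Γ| = 220/318 = 0.691
VSWR = (1 + |Γ|)/(1 − |Γ|) = 1.69/0.309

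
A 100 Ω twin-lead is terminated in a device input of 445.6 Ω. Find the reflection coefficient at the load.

Γ = 0.633

Γ = (Z_L − Z_0)/(Z_L + Z_0) = (445.6 − 100)/(445.6 + 100) = 345.6/545.6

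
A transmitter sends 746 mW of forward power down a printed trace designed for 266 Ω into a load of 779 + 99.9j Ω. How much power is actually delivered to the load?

|Γ| = |(513 + j99.9)/(1045 + j99.9)| = 0.498
|Γ|² = 0.248
P_refl = |Γ|²·P_inc = 185 mW, P_del = (1 − |Γ|²)·P_inc = 561 mW

P_delivered ≈ 561 mW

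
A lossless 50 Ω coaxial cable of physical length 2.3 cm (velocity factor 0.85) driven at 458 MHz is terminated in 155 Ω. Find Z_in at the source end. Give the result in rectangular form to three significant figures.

λ = v/f = 0.85·c / 458 MHz = 0.557 m
βl = 2π·l/λ = 2π × 0.0413 = 14.9°
tan(βl) = tan(14.9°) = 0.266
Z_in = Z_0·(Z_L + jZ_0·tanβl)/(Z_0 + jZ_L·tanβl)
     = 50·(155 + j13.3)/(50 + j41.2)

Z_in ≈ 98.9 − j68.1 Ω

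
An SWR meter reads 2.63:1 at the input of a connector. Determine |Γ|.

|Γ| = (S − 1)/(S + 1) = (2.63 − 1)/(2.63 + 1) = 1.63/3.63

|Γ| ≈ 0.449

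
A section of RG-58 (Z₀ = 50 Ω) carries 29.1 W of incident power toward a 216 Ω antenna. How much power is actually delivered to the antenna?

Γ = (216 − 50)/(216 + 50) = 0.624
|Γ|² = 0.389
P_refl = |Γ|²·P_inc = 11.3 W, P_del = (1 − |Γ|²)·P_inc = 17.8 W

P_delivered ≈ 17.8 W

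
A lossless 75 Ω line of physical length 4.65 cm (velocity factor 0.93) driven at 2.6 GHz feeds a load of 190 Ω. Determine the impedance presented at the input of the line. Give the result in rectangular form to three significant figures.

λ = v/f = 0.93·c / 2.6 GHz = 0.107 m
βl = 2π·l/λ = 2π × 0.433 = 156°
tan(βl) = tan(156°) = -0.445
Z_in = Z_0·(Z_L + jZ_0·tanβl)/(Z_0 + jZ_L·tanβl)
     = 75·(190 − j33.4)/(75 − j84.6)

Z_in ≈ 100 + j79.6 Ω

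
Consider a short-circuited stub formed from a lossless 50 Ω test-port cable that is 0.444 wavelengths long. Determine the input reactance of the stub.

βl = 2π × 0.444 = 160°
tan(βl) = -0.367
For a short-circuited stub, Z_in = jZ_0·tan(βl)

X_in ≈ -18.4 Ω (capacitive)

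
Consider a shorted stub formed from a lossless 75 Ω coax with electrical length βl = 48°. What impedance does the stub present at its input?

Z_in ≈ +j83.3 Ω

tan(βl) = 1.11
For a shorted stub, Z_in = jZ_0·tan(βl)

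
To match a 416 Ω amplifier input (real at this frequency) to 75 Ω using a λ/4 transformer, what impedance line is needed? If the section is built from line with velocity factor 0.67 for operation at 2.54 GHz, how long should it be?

Z_qwt ≈ 177 Ω; length ≈ 1.98 cm

Z_qwt = √(Z_0·R_L) = √(75 × 416) = √31200
λ = 0.67·c/f = 0.0791 m, so l = λ/4 = 0.0198 m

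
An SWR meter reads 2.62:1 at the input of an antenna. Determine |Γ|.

|Γ| ≈ 0.448

|Γ| = (S − 1)/(S + 1) = (2.62 − 1)/(2.62 + 1) = 1.62/3.62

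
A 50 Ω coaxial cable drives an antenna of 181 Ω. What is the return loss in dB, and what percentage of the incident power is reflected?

RL ≈ 4.93 dB; 32.2% of incident power reflected

Γ = (181 − 50)/(181 + 50) = 0.567
RL = −20·log₁₀(0.567) = 4.93 dB
P_refl/P_inc = |Γ|² = 0.322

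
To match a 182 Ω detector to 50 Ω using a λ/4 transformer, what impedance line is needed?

Z_qwt ≈ 95.4 Ω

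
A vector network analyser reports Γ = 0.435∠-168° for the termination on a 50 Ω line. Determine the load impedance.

Z_L ≈ 19.9 − j4.43 Ω

Z_L = Z_0·(1 + Γ)/(1 − Γ) = 50·(0.575 − j0.0904)/(1.43 + j0.0904)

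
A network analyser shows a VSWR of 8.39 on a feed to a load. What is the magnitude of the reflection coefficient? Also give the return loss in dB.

|Γ| = (S − 1)/(S + 1) = (8.39 − 1)/(8.39 + 1) = 7.39/9.39
RL = −20·log₁₀|Γ| = −20·log₁₀(0.787)

|Γ| ≈ 0.787; return loss ≈ 2.08 dB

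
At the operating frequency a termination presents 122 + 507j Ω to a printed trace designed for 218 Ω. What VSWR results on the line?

VSWR ≈ 11.9

Γ = (Z_L − Z_0)/(Z_L + Z_0) = (-96 + j507)/(340 + j507)
|Γ| = 516/610 = 0.845
VSWR = (1 + |Γ|)/(1 − |Γ|) = 1.85/0.155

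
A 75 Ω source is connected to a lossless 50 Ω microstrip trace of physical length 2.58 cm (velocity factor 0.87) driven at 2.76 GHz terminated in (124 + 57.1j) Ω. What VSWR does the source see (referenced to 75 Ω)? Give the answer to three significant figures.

VSWR ≈ 4.63

λ = v/f = 0.87·c / 2.76 GHz = 0.0946 m
βl = 2π·l/λ = 2π × 0.273 = 98.2°
tan(βl) = -6.92
Z_in = Z_0·(Z_L + jZ_0·tanβl)/(Z_0 + jZ_L·tanβl) = 16.2 − j1.19 Ω
Γ_s = (Z_in − Z_s)/(Z_in + Z_s) = (-58.8 − j1.19)/(91.2 − j1.19), |Γ_s| = 0.644
VSWR = (1 + |Γ_s|)/(1 − |Γ_s|)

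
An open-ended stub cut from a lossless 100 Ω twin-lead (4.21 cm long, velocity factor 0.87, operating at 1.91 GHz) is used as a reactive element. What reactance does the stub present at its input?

λ = v/f = 0.87·c / 1.91 GHz = 0.137 m
βl = 2π·l/λ = 2π × 0.308 = 111°
tan(βl) = -2.62
For an open-ended stub, Z_in = −jZ_0·cot(βl) = −jZ_0/tan(βl)

X_in ≈ 38.2 Ω (inductive)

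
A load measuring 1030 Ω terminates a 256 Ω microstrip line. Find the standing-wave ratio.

Γ = (1030 − 256)/(1030 + 256) = 0.602
VSWR = (1 + 0.602)/(1 − 0.602)

VSWR ≈ 4.02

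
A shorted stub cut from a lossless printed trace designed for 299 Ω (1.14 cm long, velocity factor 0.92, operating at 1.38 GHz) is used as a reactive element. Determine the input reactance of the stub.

λ = v/f = 0.92·c / 1.38 GHz = 0.2 m
βl = 2π·l/λ = 2π × 0.057 = 20.5°
tan(βl) = 0.374
For a shorted stub, Z_in = jZ_0·tan(βl)

X_in ≈ 112 Ω (inductive)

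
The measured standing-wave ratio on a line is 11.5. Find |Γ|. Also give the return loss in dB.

|Γ| = (S − 1)/(S + 1) = (11.5 − 1)/(11.5 + 1) = 10.5/12.5
RL = −20·log₁₀|Γ| = −20·log₁₀(0.84)

|Γ| ≈ 0.84; return loss ≈ 1.51 dB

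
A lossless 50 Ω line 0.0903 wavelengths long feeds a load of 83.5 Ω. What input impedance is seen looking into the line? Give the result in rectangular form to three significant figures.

Z_in ≈ 55.1 − j26.7 Ω

βl = 2π × 0.0903 = 32.5°
tan(βl) = tan(32.5°) = 0.637
Z_in = Z_0·(Z_L + jZ_0·tanβl)/(Z_0 + jZ_L·tanβl)
     = 50·(83.5 + j31.9)/(50 + j53.2)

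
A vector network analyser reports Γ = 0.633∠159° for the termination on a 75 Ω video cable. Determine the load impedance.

Z_L ≈ 17.4 + j13.2 Ω

Z_L = Z_0·(1 + Γ)/(1 − Γ) = 75·(0.409 + j0.227)/(1.59 − j0.227)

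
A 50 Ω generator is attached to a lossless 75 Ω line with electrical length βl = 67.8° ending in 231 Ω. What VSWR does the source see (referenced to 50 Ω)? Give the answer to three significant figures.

VSWR ≈ 2.46

tan(βl) = 2.45
Z_in = Z_0·(Z_L + jZ_0·tanβl)/(Z_0 + jZ_L·tanβl) = 27.9 − j26.9 Ω
Γ_s = (Z_in − Z_s)/(Z_in + Z_s) = (-22.1 − j26.9)/(77.9 − j26.9), |Γ_s| = 0.422
VSWR = (1 + |Γ_s|)/(1 − |Γ_s|)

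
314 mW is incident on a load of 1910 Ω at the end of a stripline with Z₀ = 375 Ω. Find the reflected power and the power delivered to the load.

Γ = (1910 − 375)/(1910 + 375) = 0.672
|Γ|² = 0.451
P_refl = |Γ|²·P_inc = 142 mW, P_del = (1 − |Γ|²)·P_inc = 172 mW

P_reflected ≈ 142 mW; P_delivered ≈ 172 mW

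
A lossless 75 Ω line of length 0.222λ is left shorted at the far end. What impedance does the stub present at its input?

Z_in ≈ +j422 Ω

βl = 2π × 0.222 = 79.9°
tan(βl) = 5.63
For a shorted stub, Z_in = jZ_0·tan(βl)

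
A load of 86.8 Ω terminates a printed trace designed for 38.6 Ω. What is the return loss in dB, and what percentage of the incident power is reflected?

RL ≈ 8.31 dB; 14.8% of incident power reflected

Γ = (86.8 − 38.6)/(86.8 + 38.6) = 0.384
RL = −20·log₁₀(0.384) = 8.31 dB
P_refl/P_inc = |Γ|² = 0.148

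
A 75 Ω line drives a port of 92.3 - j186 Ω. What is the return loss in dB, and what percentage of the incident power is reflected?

RL ≈ 2.54 dB; 55.8% of incident power reflected

Γ = (17.3 − j186)/(167.3 − j186), |Γ| = 0.747
RL = −20·log₁₀(0.747) = 2.54 dB
P_refl/P_inc = |Γ|² = 0.558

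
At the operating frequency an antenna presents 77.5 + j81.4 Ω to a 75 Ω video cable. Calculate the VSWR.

VSWR ≈ 2.78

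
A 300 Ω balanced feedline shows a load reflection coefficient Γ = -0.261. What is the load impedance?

Z_L ≈ 176 Ω

Z_L = Z_0·(1 + Γ)/(1 − Γ) = 300·(0.739)/(1.26)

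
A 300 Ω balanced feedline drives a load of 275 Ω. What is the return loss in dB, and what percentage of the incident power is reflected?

Γ = (275 − 300)/(275 + 300) = -0.0435
RL = −20·log₁₀(0.0435) = 27.2 dB
P_refl/P_inc = |Γ|² = 0.00189

RL ≈ 27.2 dB; 0.189% of incident power reflected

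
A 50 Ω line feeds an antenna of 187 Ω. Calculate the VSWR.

VSWR ≈ 3.74

For a purely resistive load, VSWR = R_L/Z_0 or Z_0/R_L (whichever > 1) = 187/50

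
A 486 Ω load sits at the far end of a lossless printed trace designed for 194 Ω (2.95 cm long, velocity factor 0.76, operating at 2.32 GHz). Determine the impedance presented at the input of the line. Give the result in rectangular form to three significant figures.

λ = v/f = 0.76·c / 2.32 GHz = 0.0983 m
βl = 2π·l/λ = 2π × 0.3 = 108°
tan(βl) = tan(108°) = -3.07
Z_in = Z_0·(Z_L + jZ_0·tanβl)/(Z_0 + jZ_L·tanβl)
     = 194·(486 − j595)/(194 − j1490)

Z_in ≈ 84.2 + j52.3 Ω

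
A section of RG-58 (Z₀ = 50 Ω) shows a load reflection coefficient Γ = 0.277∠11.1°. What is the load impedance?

Z_L ≈ 86.6 + j10 Ω

Z_L = Z_0·(1 + Γ)/(1 − Γ) = 50·(1.27 + j0.0533)/(0.728 − j0.0533)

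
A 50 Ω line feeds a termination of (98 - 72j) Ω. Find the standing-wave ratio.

VSWR ≈ 3.22

Γ = (Z_L − Z_0)/(Z_L + Z_0) = (48 − j72)/(148 − j72)
|Γ| = 86.5/165 = 0.526
VSWR = (1 + |Γ|)/(1 − |Γ|) = 1.53/0.474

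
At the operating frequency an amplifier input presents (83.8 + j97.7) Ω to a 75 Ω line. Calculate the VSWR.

VSWR ≈ 3.22

Γ = (Z_L − Z_0)/(Z_L + Z_0) = (8.8 + j97.7)/(158.8 + j97.7)
|Γ| = 98.1/186 = 0.526
VSWR = (1 + |Γ|)/(1 − |Γ|) = 1.53/0.474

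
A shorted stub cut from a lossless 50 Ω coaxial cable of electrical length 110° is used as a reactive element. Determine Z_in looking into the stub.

Z_in ≈ −j137 Ω

tan(βl) = -2.75
For a shorted stub, Z_in = jZ_0·tan(βl)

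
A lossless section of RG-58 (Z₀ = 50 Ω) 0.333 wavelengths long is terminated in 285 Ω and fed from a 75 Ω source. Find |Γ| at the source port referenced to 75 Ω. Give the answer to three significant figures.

βl = 2π × 0.333 = 120°
tan(βl) = -1.74
Z_in = Z_0·(Z_L + jZ_0·tanβl)/(Z_0 + jZ_L·tanβl) = 11.6 + j27.6 Ω
Γ_s = (Z_in − Z_s)/(Z_in + Z_s) = (-63.4 + j27.6)/(86.6 + j27.6), |Γ_s| = 0.762

|Γ| ≈ 0.762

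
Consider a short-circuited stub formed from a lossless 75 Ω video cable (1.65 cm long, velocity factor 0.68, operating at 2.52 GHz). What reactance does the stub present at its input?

λ = v/f = 0.68·c / 2.52 GHz = 0.081 m
βl = 2π·l/λ = 2π × 0.204 = 73.4°
tan(βl) = 3.35
For a short-circuited stub, Z_in = jZ_0·tan(βl)

X_in ≈ 251 Ω (inductive)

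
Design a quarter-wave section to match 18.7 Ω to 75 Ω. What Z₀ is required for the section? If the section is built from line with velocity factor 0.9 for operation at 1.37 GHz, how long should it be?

Z_qwt = √(Z_0·R_L) = √(75 × 18.7) = √1402
λ = 0.9·c/f = 0.197 m, so l = λ/4 = 0.0493 m

Z_qwt ≈ 37.4 Ω; length ≈ 4.93 cm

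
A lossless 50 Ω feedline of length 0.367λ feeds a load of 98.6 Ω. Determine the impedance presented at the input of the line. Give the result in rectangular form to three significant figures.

Z_in ≈ 38.1 + j27.8 Ω

βl = 2π × 0.367 = 132°
tan(βl) = tan(132°) = -1.11
Z_in = Z_0·(Z_L + jZ_0·tanβl)/(Z_0 + jZ_L·tanβl)
     = 50·(98.6 − j55.3)/(50 − j109)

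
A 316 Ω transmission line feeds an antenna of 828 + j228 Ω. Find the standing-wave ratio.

VSWR ≈ 2.85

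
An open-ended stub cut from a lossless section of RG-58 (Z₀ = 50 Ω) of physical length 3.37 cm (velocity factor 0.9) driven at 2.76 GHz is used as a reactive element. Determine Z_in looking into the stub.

λ = v/f = 0.9·c / 2.76 GHz = 0.0978 m
βl = 2π·l/λ = 2π × 0.344 = 124°
tan(βl) = -1.48
For an open-ended stub, Z_in = −jZ_0·cot(βl) = −jZ_0/tan(βl)

Z_in ≈ +j33.7 Ω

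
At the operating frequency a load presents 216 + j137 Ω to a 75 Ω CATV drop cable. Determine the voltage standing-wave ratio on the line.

VSWR ≈ 4.14

Γ = (Z_L − Z_0)/(Z_L + Z_0) = (141 + j137)/(291 + j137)
|Γ| = 197/322 = 0.611
VSWR = (1 + |Γ|)/(1 − |Γ|) = 1.61/0.389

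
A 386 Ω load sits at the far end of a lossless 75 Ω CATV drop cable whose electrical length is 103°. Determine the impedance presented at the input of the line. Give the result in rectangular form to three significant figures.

Z_in ≈ 15.3 + j16.6 Ω

tan(βl) = tan(103°) = -4.33
Z_in = Z_0·(Z_L + jZ_0·tanβl)/(Z_0 + jZ_L·tanβl)
     = 75·(386 − j325)/(75 − j1670)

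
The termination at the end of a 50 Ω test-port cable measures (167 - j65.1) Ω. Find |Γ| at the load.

|Γ| ≈ 0.591

Γ = (Z_L − Z_0)/(Z_L + Z_0) = (117 − j65.1)/(217 − j65.1)
|Γ| = 134/227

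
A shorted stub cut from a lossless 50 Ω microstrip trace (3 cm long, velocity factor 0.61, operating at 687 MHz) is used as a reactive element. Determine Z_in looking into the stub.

λ = v/f = 0.61·c / 687 MHz = 0.266 m
βl = 2π·l/λ = 2π × 0.113 = 40.5°
tan(βl) = 0.855
For a shorted stub, Z_in = jZ_0·tan(βl)

Z_in ≈ +j42.8 Ω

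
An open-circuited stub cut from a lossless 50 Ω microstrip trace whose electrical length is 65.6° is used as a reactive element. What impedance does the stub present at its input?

Z_in ≈ −j22.7 Ω

tan(βl) = 2.2
For an open-circuited stub, Z_in = −jZ_0·cot(βl) = −jZ_0/tan(βl)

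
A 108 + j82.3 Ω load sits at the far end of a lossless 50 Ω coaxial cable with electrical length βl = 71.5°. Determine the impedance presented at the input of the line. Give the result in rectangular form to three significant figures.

Z_in ≈ 18.8 − j28.1 Ω

tan(βl) = tan(71.5°) = 2.99
Z_in = Z_0·(Z_L + jZ_0·tanβl)/(Z_0 + jZ_L·tanβl)
     = 50·(108 + j232)/(-196 + j323)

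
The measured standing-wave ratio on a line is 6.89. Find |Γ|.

|Γ| ≈ 0.747

|Γ| = (S − 1)/(S + 1) = (6.89 − 1)/(6.89 + 1) = 5.89/7.89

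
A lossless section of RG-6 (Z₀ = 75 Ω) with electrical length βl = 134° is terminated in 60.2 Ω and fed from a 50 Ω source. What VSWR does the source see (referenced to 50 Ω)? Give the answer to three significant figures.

tan(βl) = -1.04
Z_in = Z_0·(Z_L + jZ_0·tanβl)/(Z_0 + jZ_L·tanβl) = 73.8 − j16.3 Ω
Γ_s = (Z_in − Z_s)/(Z_in + Z_s) = (23.8 − j16.3)/(124 − j16.3), |Γ_s| = 0.231
VSWR = (1 + |Γ_s|)/(1 − |Γ_s|)

VSWR ≈ 1.6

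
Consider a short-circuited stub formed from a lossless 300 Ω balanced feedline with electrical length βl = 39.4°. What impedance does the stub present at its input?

tan(βl) = 0.821
For a short-circuited stub, Z_in = jZ_0·tan(βl)

Z_in ≈ +j246 Ω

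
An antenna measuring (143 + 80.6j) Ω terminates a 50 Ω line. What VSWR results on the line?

Γ = (Z_L − Z_0)/(Z_L + Z_0) = (93 + j80.6)/(193 + j80.6)
|Γ| = 123/209 = 0.588
VSWR = (1 + |Γ|)/(1 − |Γ|) = 1.59/0.412

VSWR ≈ 3.86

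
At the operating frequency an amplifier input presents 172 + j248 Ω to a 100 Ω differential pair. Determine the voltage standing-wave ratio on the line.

VSWR ≈ 5.7

Γ = (Z_L − Z_0)/(Z_L + Z_0) = (72 + j248)/(272 + j248)
|Γ| = 258/368 = 0.702
VSWR = (1 + |Γ|)/(1 − |Γ|) = 1.7/0.298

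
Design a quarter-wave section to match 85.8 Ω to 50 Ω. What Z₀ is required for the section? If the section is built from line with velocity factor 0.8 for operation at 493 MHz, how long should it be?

Z_qwt = √(Z_0·R_L) = √(50 × 85.8) = √4290
λ = 0.8·c/f = 0.487 m, so l = λ/4 = 0.122 m

Z_qwt ≈ 65.5 Ω; length ≈ 12.2 cm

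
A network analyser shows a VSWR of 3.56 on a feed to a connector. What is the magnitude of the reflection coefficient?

|Γ| = (S − 1)/(S + 1) = (3.56 − 1)/(3.56 + 1) = 2.56/4.56

|Γ| ≈ 0.561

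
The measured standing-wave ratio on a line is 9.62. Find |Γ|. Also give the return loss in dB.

|Γ| = (S − 1)/(S + 1) = (9.62 − 1)/(9.62 + 1) = 8.62/10.6
RL = −20·log₁₀|Γ| = −20·log₁₀(0.812)

|Γ| ≈ 0.812; return loss ≈ 1.81 dB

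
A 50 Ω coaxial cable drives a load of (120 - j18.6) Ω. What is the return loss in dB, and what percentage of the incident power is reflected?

RL ≈ 7.46 dB; 17.9% of incident power reflected

Γ = (70 − j18.6)/(170 − j18.6), |Γ| = 0.424
RL = −20·log₁₀(0.424) = 7.46 dB
P_refl/P_inc = |Γ|² = 0.179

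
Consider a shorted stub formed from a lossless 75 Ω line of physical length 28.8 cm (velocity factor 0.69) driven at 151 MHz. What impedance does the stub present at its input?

Z_in ≈ +j293 Ω

λ = v/f = 0.69·c / 151 MHz = 1.37 m
βl = 2π·l/λ = 2π × 0.21 = 75.6°
tan(βl) = 3.9
For a shorted stub, Z_in = jZ_0·tan(βl)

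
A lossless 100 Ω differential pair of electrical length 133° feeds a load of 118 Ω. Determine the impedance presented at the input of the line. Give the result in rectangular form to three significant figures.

tan(βl) = tan(133°) = -1.07
Z_in = Z_0·(Z_L + jZ_0·tanβl)/(Z_0 + jZ_L·tanβl)
     = 100·(118 − j107)/(100 − j127)

Z_in ≈ 97.5 + j16.2 Ω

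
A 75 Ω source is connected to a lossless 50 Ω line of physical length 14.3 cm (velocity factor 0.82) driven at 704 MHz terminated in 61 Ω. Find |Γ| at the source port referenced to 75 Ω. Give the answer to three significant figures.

|Γ| ≈ 0.184

λ = v/f = 0.82·c / 704 MHz = 0.349 m
βl = 2π·l/λ = 2π × 0.409 = 147°
tan(βl) = -0.641
Z_in = Z_0·(Z_L + jZ_0·tanβl)/(Z_0 + jZ_L·tanβl) = 53.4 + j9.71 Ω
Γ_s = (Z_in − Z_s)/(Z_in + Z_s) = (-21.6 + j9.71)/(128 + j9.71), |Γ_s| = 0.184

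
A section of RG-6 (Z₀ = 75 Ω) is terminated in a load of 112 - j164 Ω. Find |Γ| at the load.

Γ = (Z_L − Z_0)/(Z_L + Z_0) = (37 − j164)/(187 − j164)
|Γ| = 168/249

|Γ| ≈ 0.676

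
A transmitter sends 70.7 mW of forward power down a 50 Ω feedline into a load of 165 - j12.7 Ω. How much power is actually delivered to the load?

P_delivered ≈ 50.3 mW

|Γ| = |(115 − j12.7)/(215 − j12.7)| = 0.537
|Γ|² = 0.289
P_refl = |Γ|²·P_inc = 20.4 mW, P_del = (1 − |Γ|²)·P_inc = 50.3 mW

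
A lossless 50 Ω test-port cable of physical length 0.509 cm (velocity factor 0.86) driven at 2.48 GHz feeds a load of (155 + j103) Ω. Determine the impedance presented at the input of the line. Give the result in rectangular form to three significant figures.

Z_in ≈ 157 − j102 Ω

λ = v/f = 0.86·c / 2.48 GHz = 0.104 m
βl = 2π·l/λ = 2π × 0.0489 = 17.6°
tan(βl) = tan(17.6°) = 0.317
Z_in = Z_0·(Z_L + jZ_0·tanβl)/(Z_0 + jZ_L·tanβl)
     = 50·(155 + j119)/(17.3 + j49.2)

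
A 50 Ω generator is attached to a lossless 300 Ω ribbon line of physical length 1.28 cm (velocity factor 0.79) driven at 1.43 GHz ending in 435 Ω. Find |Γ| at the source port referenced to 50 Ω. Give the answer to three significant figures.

λ = v/f = 0.79·c / 1.43 GHz = 0.166 m
βl = 2π·l/λ = 2π × 0.0772 = 27.8°
tan(βl) = 0.527
Z_in = Z_0·(Z_L + jZ_0·tanβl)/(Z_0 + jZ_L·tanβl) = 351 − j110 Ω
Γ_s = (Z_in − Z_s)/(Z_in + Z_s) = (301 − j110)/(401 − j110), |Γ_s| = 0.771

|Γ| ≈ 0.771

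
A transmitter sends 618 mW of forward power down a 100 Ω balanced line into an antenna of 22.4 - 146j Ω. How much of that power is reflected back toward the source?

|Γ| = |(-77.6 − j146)/(122.4 − j146)| = 0.868
|Γ|² = 0.753
P_refl = |Γ|²·P_inc = 465 mW, P_del = (1 − |Γ|²)·P_inc = 153 mW

P_reflected ≈ 465 mW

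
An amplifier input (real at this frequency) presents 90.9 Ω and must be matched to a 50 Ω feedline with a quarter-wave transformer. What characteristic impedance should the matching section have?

Z_qwt ≈ 67.4 Ω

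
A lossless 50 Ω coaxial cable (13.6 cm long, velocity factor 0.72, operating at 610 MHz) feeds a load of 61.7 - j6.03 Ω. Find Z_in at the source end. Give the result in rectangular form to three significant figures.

Z_in ≈ 55.2 + j11.3 Ω

λ = v/f = 0.72·c / 610 MHz = 0.354 m
βl = 2π·l/λ = 2π × 0.384 = 138°
tan(βl) = tan(138°) = -0.892
Z_in = Z_0·(Z_L + jZ_0·tanβl)/(Z_0 + jZ_L·tanβl)
     = 50·(61.7 − j50.6)/(44.6 − j55)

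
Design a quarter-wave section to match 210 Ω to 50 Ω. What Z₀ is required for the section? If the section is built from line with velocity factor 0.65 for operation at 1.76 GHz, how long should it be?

Z_qwt ≈ 102 Ω; length ≈ 2.77 cm

Z_qwt = √(Z_0·R_L) = √(50 × 210) = √10500
λ = 0.65·c/f = 0.111 m, so l = λ/4 = 0.0277 m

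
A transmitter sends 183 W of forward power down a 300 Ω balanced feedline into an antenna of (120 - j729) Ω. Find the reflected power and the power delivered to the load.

P_reflected ≈ 146 W; P_delivered ≈ 37.2 W

|Γ| = |(-180 − j729)/(420 − j729)| = 0.893
|Γ|² = 0.797
P_refl = |Γ|²·P_inc = 146 W, P_del = (1 − |Γ|²)·P_inc = 37.2 W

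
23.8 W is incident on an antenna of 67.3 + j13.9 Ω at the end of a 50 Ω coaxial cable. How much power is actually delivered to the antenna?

|Γ| = |(17.3 + j13.9)/(117.3 + j13.9)| = 0.188
|Γ|² = 0.0353
P_refl = |Γ|²·P_inc = 0.84 W, P_del = (1 − |Γ|²)·P_inc = 23 W

P_delivered ≈ 23 W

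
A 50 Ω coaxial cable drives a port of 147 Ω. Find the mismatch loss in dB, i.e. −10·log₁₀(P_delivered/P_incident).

mismatch loss ≈ 1.21 dB

Γ = (147 − 50)/(147 + 50) = 0.492
|Γ|² = 0.242, so P_del/P_inc = 1 − |Γ|² = 0.758
ML = −10·log₁₀(1 − |Γ|²)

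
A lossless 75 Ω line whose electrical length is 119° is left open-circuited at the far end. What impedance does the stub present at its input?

tan(βl) = -1.8
For an open-circuited stub, Z_in = −jZ_0·cot(βl) = −jZ_0/tan(βl)

Z_in ≈ +j41.6 Ω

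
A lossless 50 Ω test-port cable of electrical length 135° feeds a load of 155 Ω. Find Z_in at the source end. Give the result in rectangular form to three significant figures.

tan(βl) = tan(135°) = -1
Z_in = Z_0·(Z_L + jZ_0·tanβl)/(Z_0 + jZ_L·tanβl)
     = 50·(155 − j50)/(50 − j155)

Z_in ≈ 29.2 + j40.6 Ω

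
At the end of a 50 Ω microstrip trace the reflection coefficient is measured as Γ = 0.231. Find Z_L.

Z_L ≈ 80 Ω

Z_L = Z_0·(1 + Γ)/(1 − Γ) = 50·(1.23)/(0.769)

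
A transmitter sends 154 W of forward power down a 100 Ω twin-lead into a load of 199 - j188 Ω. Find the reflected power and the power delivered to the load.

P_reflected ≈ 55.7 W; P_delivered ≈ 98.3 W

|Γ| = |(99 − j188)/(299 − j188)| = 0.602
|Γ|² = 0.362
P_refl = |Γ|²·P_inc = 55.7 W, P_del = (1 − |Γ|²)·P_inc = 98.3 W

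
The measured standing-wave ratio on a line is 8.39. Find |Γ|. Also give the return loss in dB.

|Γ| ≈ 0.787; return loss ≈ 2.08 dB

|Γ| = (S − 1)/(S + 1) = (8.39 − 1)/(8.39 + 1) = 7.39/9.39
RL = −20·log₁₀|Γ| = −20·log₁₀(0.787)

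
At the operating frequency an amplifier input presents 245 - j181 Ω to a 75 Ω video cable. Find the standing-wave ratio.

VSWR ≈ 5.16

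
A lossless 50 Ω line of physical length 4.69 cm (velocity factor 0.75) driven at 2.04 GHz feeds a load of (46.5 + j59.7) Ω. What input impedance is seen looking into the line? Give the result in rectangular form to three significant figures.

Z_in ≈ 20.9 + j27.5 Ω

λ = v/f = 0.75·c / 2.04 GHz = 0.11 m
βl = 2π·l/λ = 2π × 0.425 = 153°
tan(βl) = tan(153°) = -0.508
Z_in = Z_0·(Z_L + jZ_0·tanβl)/(Z_0 + jZ_L·tanβl)
     = 50·(46.5 + j34.3)/(80.3 − j23.6)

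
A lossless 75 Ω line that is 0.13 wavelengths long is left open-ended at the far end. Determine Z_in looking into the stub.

βl = 2π × 0.13 = 46.8°
tan(βl) = 1.06
For an open-ended stub, Z_in = −jZ_0·cot(βl) = −jZ_0/tan(βl)

Z_in ≈ −j70.4 Ω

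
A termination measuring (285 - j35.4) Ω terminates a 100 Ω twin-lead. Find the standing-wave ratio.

VSWR ≈ 2.9

Γ = (Z_L − Z_0)/(Z_L + Z_0) = (185 − j35.4)/(385 − j35.4)
|Γ| = 188/387 = 0.487
VSWR = (1 + |Γ|)/(1 − |Γ|) = 1.49/0.513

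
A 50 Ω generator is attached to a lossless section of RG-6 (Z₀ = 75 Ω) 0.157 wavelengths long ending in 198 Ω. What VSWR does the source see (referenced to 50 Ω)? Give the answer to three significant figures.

βl = 2π × 0.157 = 56.5°
tan(βl) = 1.51
Z_in = Z_0·(Z_L + jZ_0·tanβl)/(Z_0 + jZ_L·tanβl) = 38.4 − j40 Ω
Γ_s = (Z_in − Z_s)/(Z_in + Z_s) = (-11.6 − j40)/(88.4 − j40), |Γ_s| = 0.429
VSWR = (1 + |Γ_s|)/(1 − |Γ_s|)

VSWR ≈ 2.5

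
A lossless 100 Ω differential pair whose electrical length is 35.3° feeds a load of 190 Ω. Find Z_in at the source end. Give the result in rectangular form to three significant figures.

tan(βl) = tan(35.3°) = 0.708
Z_in = Z_0·(Z_L + jZ_0·tanβl)/(Z_0 + jZ_L·tanβl)
     = 100·(190 + j70.8)/(100 + j135)

Z_in ≈ 102 − j65.8 Ω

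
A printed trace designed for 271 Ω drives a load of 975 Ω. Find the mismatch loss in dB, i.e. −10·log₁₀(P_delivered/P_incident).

Γ = (975 − 271)/(975 + 271) = 0.565
|Γ|² = 0.319, so P_del/P_inc = 1 − |Γ|² = 0.681
ML = −10·log₁₀(1 − |Γ|²)

mismatch loss ≈ 1.67 dB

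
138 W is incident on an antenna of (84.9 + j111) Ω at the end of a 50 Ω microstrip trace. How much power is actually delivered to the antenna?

P_delivered ≈ 76.8 W

|Γ| = |(34.9 + j111)/(134.9 + j111)| = 0.666
|Γ|² = 0.444
P_refl = |Γ|²·P_inc = 61.2 W, P_del = (1 − |Γ|²)·P_inc = 76.8 W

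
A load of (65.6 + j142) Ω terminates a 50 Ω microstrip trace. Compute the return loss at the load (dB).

Γ = (15.6 + j142)/(115.6 + j142), |Γ| = 0.78
RL = −20·log₁₀|Γ| = −20·log₁₀(0.78)

RL ≈ 2.16 dB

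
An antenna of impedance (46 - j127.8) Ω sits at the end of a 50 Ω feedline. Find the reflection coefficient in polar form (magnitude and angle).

Γ ≈ 0.8 ∠ -38.7°

Γ = (Z_L − Z_0)/(Z_L + Z_0) = (-4 − j127.8)/(96 − j127.8)
|Γ| = 128/160 = 0.8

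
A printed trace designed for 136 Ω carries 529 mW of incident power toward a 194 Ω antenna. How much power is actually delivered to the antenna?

P_delivered ≈ 513 mW

Γ = (194 − 136)/(194 + 136) = 0.176
|Γ|² = 0.0309
P_refl = |Γ|²·P_inc = 16.3 mW, P_del = (1 − |Γ|²)·P_inc = 513 mW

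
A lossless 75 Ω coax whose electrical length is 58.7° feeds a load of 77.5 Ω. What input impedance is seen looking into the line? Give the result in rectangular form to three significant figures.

Z_in ≈ 73.8 − j2.15 Ω

tan(βl) = tan(58.7°) = 1.64
Z_in = Z_0·(Z_L + jZ_0·tanβl)/(Z_0 + jZ_L·tanβl)
     = 75·(77.5 + j123)/(75 + j127)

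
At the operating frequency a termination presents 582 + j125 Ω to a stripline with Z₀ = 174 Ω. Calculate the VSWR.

Γ = (Z_L − Z_0)/(Z_L + Z_0) = (408 + j125)/(756 + j125)
|Γ| = 427/766 = 0.557
VSWR = (1 + |Γ|)/(1 − |Γ|) = 1.56/0.443

VSWR ≈ 3.51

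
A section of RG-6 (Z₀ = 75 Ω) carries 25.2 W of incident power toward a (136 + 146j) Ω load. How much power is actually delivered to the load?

|Γ| = |(61 + j146)/(211 + j146)| = 0.617
|Γ|² = 0.38
P_refl = |Γ|²·P_inc = 9.58 W, P_del = (1 − |Γ|²)·P_inc = 15.6 W

P_delivered ≈ 15.6 W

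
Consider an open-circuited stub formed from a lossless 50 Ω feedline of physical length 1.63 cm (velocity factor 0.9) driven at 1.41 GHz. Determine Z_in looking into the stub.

Z_in ≈ −j84.4 Ω

λ = v/f = 0.9·c / 1.41 GHz = 0.191 m
βl = 2π·l/λ = 2π × 0.0851 = 30.6°
tan(βl) = 0.592
For an open-circuited stub, Z_in = −jZ_0·cot(βl) = −jZ_0/tan(βl)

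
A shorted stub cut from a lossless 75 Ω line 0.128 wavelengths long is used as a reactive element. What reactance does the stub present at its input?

βl = 2π × 0.128 = 46.1°
tan(βl) = 1.04
For a shorted stub, Z_in = jZ_0·tan(βl)

X_in ≈ 77.9 Ω (inductive)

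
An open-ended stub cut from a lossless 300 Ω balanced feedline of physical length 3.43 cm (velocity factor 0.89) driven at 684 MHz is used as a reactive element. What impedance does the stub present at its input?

Z_in ≈ −j487 Ω

λ = v/f = 0.89·c / 684 MHz = 0.39 m
βl = 2π·l/λ = 2π × 0.0879 = 31.6°
tan(βl) = 0.616
For an open-ended stub, Z_in = −jZ_0·cot(βl) = −jZ_0/tan(βl)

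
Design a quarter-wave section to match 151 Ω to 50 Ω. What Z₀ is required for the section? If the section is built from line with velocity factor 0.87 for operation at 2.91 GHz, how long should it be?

Z_qwt ≈ 86.9 Ω; length ≈ 2.24 cm

Z_qwt = √(Z_0·R_L) = √(50 × 151) = √7550
λ = 0.87·c/f = 0.0897 m, so l = λ/4 = 0.0224 m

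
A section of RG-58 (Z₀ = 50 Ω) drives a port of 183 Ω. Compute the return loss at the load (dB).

RL ≈ 4.87 dB

Γ = (183 − 50)/(183 + 50) = 0.571
RL = −20·log₁₀|Γ| = −20·log₁₀(0.571)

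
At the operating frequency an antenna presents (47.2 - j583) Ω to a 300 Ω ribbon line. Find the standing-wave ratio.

VSWR ≈ 30.5

Γ = (Z_L − Z_0)/(Z_L + Z_0) = (-252.8 − j583)/(347.2 − j583)
|Γ| = 635/679 = 0.936
VSWR = (1 + |Γ|)/(1 − |Γ|) = 1.94/0.0635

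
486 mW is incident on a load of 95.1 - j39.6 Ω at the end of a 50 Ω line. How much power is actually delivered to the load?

P_delivered ≈ 409 mW

|Γ| = |(45.1 − j39.6)/(145.1 − j39.6)| = 0.399
|Γ|² = 0.159
P_refl = |Γ|²·P_inc = 77.4 mW, P_del = (1 − |Γ|²)·P_inc = 409 mW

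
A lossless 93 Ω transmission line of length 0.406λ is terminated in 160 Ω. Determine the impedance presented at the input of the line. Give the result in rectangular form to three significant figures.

Z_in ≈ 99.5 + j52.4 Ω

βl = 2π × 0.406 = 146°
tan(βl) = tan(146°) = -0.67
Z_in = Z_0·(Z_L + jZ_0·tanβl)/(Z_0 + jZ_L·tanβl)
     = 93·(160 − j62.4)/(93 − j107)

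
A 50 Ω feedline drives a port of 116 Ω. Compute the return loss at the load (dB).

RL ≈ 8.01 dB

Γ = (116 − 50)/(116 + 50) = 0.398
RL = −20·log₁₀|Γ| = −20·log₁₀(0.398)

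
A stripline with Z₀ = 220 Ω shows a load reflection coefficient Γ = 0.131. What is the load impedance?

Z_L ≈ 286 Ω

Z_L = Z_0·(1 + Γ)/(1 − Γ) = 220·(1.13)/(0.869)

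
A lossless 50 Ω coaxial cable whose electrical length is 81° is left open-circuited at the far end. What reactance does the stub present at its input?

X_in ≈ -7.92 Ω (capacitive)

tan(βl) = 6.31
For an open-circuited stub, Z_in = −jZ_0·cot(βl) = −jZ_0/tan(βl)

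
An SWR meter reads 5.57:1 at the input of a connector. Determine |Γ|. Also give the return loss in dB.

|Γ| ≈ 0.696; return loss ≈ 3.15 dB

|Γ| = (S − 1)/(S + 1) = (5.57 − 1)/(5.57 + 1) = 4.57/6.57
RL = −20·log₁₀|Γ| = −20·log₁₀(0.696)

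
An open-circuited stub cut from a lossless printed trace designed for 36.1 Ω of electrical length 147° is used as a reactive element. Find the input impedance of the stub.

Z_in ≈ +j55.6 Ω

tan(βl) = -0.649
For an open-circuited stub, Z_in = −jZ_0·cot(βl) = −jZ_0/tan(βl)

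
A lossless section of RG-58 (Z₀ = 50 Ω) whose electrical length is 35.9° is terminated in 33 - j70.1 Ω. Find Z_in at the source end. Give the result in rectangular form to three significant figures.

Z_in ≈ 11.7 − j19.6 Ω

tan(βl) = tan(35.9°) = 0.724
Z_in = Z_0·(Z_L + jZ_0·tanβl)/(Z_0 + jZ_L·tanβl)
     = 50·(33 − j33.9)/(101 + j23.9)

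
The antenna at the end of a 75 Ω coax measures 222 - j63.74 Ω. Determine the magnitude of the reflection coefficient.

|Γ| ≈ 0.527

Γ = (Z_L − Z_0)/(Z_L + Z_0) = (147 − j63.74)/(297 − j63.74)
|Γ| = 160/304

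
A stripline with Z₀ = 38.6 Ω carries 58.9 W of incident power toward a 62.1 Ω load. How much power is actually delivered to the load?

P_delivered ≈ 55.7 W

Γ = (62.1 − 38.6)/(62.1 + 38.6) = 0.233
|Γ|² = 0.0545
P_refl = |Γ|²·P_inc = 3.21 W, P_del = (1 − |Γ|²)·P_inc = 55.7 W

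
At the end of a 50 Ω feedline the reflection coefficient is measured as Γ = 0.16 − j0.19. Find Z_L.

Z_L ≈ 63.3 − j25.6 Ω

Z_L = Z_0·(1 + Γ)/(1 − Γ) = 50·(1.16 − j0.19)/(0.84 + j0.19)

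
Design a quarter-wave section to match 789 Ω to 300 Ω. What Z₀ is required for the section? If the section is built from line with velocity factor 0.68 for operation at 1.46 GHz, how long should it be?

Z_qwt ≈ 487 Ω; length ≈ 3.49 cm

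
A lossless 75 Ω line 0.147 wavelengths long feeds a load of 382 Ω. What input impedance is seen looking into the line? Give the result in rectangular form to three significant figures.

Z_in ≈ 22.6 − j53.3 Ω

βl = 2π × 0.147 = 52.9°
tan(βl) = tan(52.9°) = 1.32
Z_in = Z_0·(Z_L + jZ_0·tanβl)/(Z_0 + jZ_L·tanβl)
     = 75·(382 + j99.2)/(75 + j505)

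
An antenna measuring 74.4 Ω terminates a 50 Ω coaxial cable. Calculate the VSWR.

For a purely resistive load, VSWR = R_L/Z_0 or Z_0/R_L (whichever > 1) = 74.4/50

VSWR ≈ 1.49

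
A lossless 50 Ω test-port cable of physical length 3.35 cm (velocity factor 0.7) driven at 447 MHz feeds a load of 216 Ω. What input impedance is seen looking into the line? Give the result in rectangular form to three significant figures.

Z_in ≈ 50.1 − j79.9 Ω

λ = v/f = 0.7·c / 447 MHz = 0.47 m
βl = 2π·l/λ = 2π × 0.0713 = 25.7°
tan(βl) = tan(25.7°) = 0.481
Z_in = Z_0·(Z_L + jZ_0·tanβl)/(Z_0 + jZ_L·tanβl)
     = 50·(216 + j24)/(50 + j104)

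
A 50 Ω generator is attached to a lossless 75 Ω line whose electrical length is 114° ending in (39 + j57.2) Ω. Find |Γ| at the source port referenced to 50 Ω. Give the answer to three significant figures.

tan(βl) = -2.25
Z_in = Z_0·(Z_L + jZ_0·tanβl)/(Z_0 + jZ_L·tanβl) = 27 − j29.4 Ω
Γ_s = (Z_in − Z_s)/(Z_in + Z_s) = (-23 − j29.4)/(77 − j29.4), |Γ_s| = 0.452

|Γ| ≈ 0.452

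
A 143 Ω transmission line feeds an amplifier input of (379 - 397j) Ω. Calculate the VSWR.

VSWR ≈ 5.76

Γ = (Z_L − Z_0)/(Z_L + Z_0) = (236 − j397)/(522 − j397)
|Γ| = 462/656 = 0.704
VSWR = (1 + |Γ|)/(1 − |Γ|) = 1.7/0.296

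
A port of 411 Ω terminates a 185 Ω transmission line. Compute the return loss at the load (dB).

RL ≈ 8.42 dB

Γ = (411 − 185)/(411 + 185) = 0.379
RL = −20·log₁₀|Γ| = −20·log₁₀(0.379)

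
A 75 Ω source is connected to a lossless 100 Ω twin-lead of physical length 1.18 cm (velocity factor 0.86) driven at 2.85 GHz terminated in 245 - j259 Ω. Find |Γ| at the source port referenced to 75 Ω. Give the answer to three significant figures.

λ = v/f = 0.86·c / 2.85 GHz = 0.0905 m
βl = 2π·l/λ = 2π × 0.13 = 46.9°
tan(βl) = 1.07
Z_in = Z_0·(Z_L + jZ_0·tanβl)/(Z_0 + jZ_L·tanβl) = 24.9 − j57.6 Ω
Γ_s = (Z_in − Z_s)/(Z_in + Z_s) = (-50.1 − j57.6)/(99.9 − j57.6), |Γ_s| = 0.662

|Γ| ≈ 0.662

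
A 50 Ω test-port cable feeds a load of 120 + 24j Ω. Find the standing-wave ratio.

VSWR ≈ 2.52

Γ = (Z_L − Z_0)/(Z_L + Z_0) = (70 + j24)/(170 + j24)
|Γ| = 74/172 = 0.431
VSWR = (1 + |Γ|)/(1 − |Γ|) = 1.43/0.569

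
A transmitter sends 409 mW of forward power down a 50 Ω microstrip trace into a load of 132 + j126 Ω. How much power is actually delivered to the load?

|Γ| = |(82 + j126)/(182 + j126)| = 0.679
|Γ|² = 0.461
P_refl = |Γ|²·P_inc = 189 mW, P_del = (1 − |Γ|²)·P_inc = 220 mW

P_delivered ≈ 220 mW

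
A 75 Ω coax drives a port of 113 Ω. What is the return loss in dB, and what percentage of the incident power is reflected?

Γ = (113 − 75)/(113 + 75) = 0.202
RL = −20·log₁₀(0.202) = 13.9 dB
P_refl/P_inc = |Γ|² = 0.0409

RL ≈ 13.9 dB; 4.09% of incident power reflected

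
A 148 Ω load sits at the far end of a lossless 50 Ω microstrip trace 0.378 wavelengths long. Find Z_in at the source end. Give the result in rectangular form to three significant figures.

βl = 2π × 0.378 = 136°
tan(βl) = tan(136°) = -0.963
Z_in = Z_0·(Z_L + jZ_0·tanβl)/(Z_0 + jZ_L·tanβl)
     = 50·(148 − j48.1)/(50 − j143)

Z_in ≈ 31.3 + j41 Ω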